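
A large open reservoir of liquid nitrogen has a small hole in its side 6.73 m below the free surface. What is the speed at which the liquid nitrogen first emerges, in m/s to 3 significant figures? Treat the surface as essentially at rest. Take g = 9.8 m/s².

With the surface at rest and both surface and jet at atmospheric pressure, Bernoulli gives ρg h = ½ρv², so v = √(2gh) = √(2·9.8·6.73) = 11.5 m/s.

v ≈ 11.5 m/s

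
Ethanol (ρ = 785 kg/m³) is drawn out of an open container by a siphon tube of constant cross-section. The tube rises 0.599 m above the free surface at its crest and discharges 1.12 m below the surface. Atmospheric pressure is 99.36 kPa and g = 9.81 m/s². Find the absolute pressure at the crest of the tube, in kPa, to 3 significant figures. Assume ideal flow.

The outlet speed comes from Torricelli: v = √(2g·1.12) = 4.69 m/s.
Continuity keeps v the same throughout the tube; from surface to crest, P_atm + 0 = P_top + ½ρv² + ρg·h_top.
P_top = 99360 − ½·785·4.69² − 785·9.81·0.599 = 86100 Pa.

P_top = 86.1 kPa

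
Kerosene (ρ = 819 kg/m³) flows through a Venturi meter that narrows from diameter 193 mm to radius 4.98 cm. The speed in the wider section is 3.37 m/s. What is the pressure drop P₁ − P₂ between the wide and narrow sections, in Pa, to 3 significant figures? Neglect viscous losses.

The volume flow rate is constant, so v₂ = (A₁/A₂)v₁ = (293/77.9)·3.37 = 12.7 m/s.
Bernoulli (h₁ = h₂): P₁ − P₂ = ½ρ(v₂² − v₁²).
P₁ − P₂ = ½·819·(12.7² − 3.37²) = ½·819·149 = 60900 Pa.

ΔP ≈ 60900 Pa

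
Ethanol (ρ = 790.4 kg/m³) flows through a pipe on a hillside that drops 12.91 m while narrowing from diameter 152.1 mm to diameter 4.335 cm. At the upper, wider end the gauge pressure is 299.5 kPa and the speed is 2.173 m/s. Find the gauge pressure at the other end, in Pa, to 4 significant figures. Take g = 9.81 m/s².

P₂ ≈ 118700 Pa

Continuity gives A₁v₁ = A₂v₂, so v₂ = (181.7 cm²)/(14.76 cm²) × 2.173 m/s = 26.75 m/s.
Energy conservation along the streamline gives P₂ = P₁ − ½ρ(v₂² − v₁²) − ρg(h₂ − h₁).
P₂ = 299500 + ½·790.4·(2.173² − 26.75²) − 790.4·9.81·(−12.91) = 299500 + (-280900) − (-100100) = 118700 Pa.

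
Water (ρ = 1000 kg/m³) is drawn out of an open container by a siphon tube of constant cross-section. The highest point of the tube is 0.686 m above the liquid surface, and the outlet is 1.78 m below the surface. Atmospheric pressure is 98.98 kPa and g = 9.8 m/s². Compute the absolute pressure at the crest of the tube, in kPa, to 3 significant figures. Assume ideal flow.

From the surface to the outlet (both open to atmosphere, surface at rest): v = √(2g·h_out) = √(2·9.8·1.78) = 5.91 m/s.
Continuity keeps v the same throughout the tube; from surface to crest, P_atm + 0 = P_top + ½ρv² + ρg·h_top.
P_top = 98980 − ½·1000·5.91² − 1000·9.8·0.686 = 74800 Pa.

P_top ≈ 74.8 kPa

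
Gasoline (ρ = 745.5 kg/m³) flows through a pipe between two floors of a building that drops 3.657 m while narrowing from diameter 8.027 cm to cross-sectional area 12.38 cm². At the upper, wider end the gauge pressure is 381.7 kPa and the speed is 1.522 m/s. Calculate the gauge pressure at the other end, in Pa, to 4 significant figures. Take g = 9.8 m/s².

P₂ = 394900 Pa

Mass conservation (A₁v₁ = A₂v₂) gives v₂ = 1.522 × 50.61/12.38 = 6.221 m/s.
Bernoulli: P₁ + ½ρv₁² + ρg h₁ = P₂ + ½ρv₂² + ρg h₂, so P₂ = P₁ + ½ρ(v₁² − v₂²) − ρg(h₂ − h₁).
P₂ = 381700 + ½·745.5·(1.522² − 6.221²) − 745.5·9.8·(−3.657) = 381700 + (-13560) − (-26720) = 394900 Pa.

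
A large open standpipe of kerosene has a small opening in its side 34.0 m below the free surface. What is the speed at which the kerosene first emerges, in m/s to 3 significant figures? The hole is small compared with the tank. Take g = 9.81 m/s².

Torricelli's result v = √(2gh) gives v = √(2·9.81·34.0) = 25.8 m/s.

v = 25.8 m/s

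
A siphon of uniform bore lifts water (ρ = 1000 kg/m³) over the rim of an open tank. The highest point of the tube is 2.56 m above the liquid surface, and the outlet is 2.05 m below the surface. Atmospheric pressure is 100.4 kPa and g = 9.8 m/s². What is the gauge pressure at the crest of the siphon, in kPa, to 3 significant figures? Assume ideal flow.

P_gauge = -45.2 kPa

From the surface to the outlet (both open to atmosphere, surface at rest): v = √(2g·h_out) = √(2·9.8·2.05) = 6.34 m/s.
Continuity keeps v the same throughout the tube; from surface to crest, P_atm + 0 = P_top + ½ρv² + ρg·h_top.
P_top = 100400 − ½·1000·6.34² − 1000·9.8·2.56 = 55200 Pa. So P_gauge = P_top − P_atm = -45200 Pa.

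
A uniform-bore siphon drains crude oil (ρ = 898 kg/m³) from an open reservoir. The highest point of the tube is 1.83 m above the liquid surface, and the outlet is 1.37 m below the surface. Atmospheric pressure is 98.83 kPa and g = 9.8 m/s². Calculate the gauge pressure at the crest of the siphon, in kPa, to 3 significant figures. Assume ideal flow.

From the surface to the outlet (both open to atmosphere, surface at rest): v = √(2g·h_out) = √(2·9.8·1.37) = 5.18 m/s.
Continuity keeps v the same throughout the tube; from surface to crest, P_atm + 0 = P_top + ½ρv² + ρg·h_top.
P_top = 98830 − ½·898·5.18² − 898·9.8·1.83 = 70700 Pa. So P_gauge = P_top − P_atm = -28200 Pa.

P_gauge ≈ -28.2 kPa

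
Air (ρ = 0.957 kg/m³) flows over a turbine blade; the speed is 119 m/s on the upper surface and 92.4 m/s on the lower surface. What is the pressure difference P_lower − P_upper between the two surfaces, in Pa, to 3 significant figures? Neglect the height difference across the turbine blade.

The pressure is lower where the speed is higher: ΔP = ½ρ(v_up² − v_low²).
ΔP = ½·0.957·(119² − 92.4²) = 2690 Pa.

2690 Pa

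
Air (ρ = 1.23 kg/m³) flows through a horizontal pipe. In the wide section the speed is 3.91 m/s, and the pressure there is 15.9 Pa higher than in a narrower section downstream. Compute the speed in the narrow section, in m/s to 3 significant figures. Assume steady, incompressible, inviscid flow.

v₂ ≈ 6.41 m/s

With h₁ = h₂, rearranging Bernoulli gives v₂ = √(v₁² + 2ΔP/ρ).
v₂ = √(3.91² + 2·15.9/1.23) = √(15.3 + 25.9) = 6.41 m/s.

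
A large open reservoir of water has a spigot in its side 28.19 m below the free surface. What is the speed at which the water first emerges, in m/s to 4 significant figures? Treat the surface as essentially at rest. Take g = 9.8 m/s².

v ≈ 23.51 m/s

The surface is effectively still and both ends are open, so ½v² = gh and v = √(2·9.8·28.19) = 23.51 m/s.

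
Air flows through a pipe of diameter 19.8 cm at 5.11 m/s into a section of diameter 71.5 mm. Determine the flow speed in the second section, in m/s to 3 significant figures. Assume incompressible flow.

By continuity, v₂ = v₁·A₁/A₂ = 5.11·(308/40.2) = 39.2 m/s.

39.2 m/s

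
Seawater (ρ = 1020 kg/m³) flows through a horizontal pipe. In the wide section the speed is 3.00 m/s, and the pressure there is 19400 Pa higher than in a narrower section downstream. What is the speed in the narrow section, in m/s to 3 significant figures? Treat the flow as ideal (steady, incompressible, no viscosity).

v₂ ≈ 6.86 m/s

Horizontal Bernoulli: P₁ + ½ρv₁² = P₂ + ½ρv₂², so v₂² = v₁² + 2(P₁ − P₂)/ρ.
v₂ = √(3.00² + 2·19400/1020) = √(9.00 + 38.0) = 6.86 m/s.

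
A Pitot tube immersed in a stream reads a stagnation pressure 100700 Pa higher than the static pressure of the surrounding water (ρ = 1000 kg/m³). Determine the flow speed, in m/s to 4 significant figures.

v ≈ 14.19 m/s

The dynamic pressure equals the rise in static pressure at the stagnation point: ΔP = ½ρv².
v = √(2ΔP/ρ) = √(2·100700/1000) = 14.19 m/s.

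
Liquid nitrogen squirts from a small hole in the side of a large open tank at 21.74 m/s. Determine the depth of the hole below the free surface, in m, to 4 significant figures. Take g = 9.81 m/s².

Torricelli: v = √(2gh), so h = v²/(2g).
h = 21.74²/(2·9.81) = 472.6/19.62 = 24.09 m.

h ≈ 24.09 m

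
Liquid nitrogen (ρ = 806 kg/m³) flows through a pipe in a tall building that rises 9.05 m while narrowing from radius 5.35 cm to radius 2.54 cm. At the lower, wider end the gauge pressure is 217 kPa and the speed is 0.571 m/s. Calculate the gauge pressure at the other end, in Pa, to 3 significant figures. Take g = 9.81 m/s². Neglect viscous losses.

P₂ ≈ 143000 Pa

The volume flow rate is constant, so v₂ = (A₁/A₂)v₁ = (89.9/20.3)·0.571 = 2.53 m/s.
Energy conservation along the streamline gives P₂ = P₁ − ½ρ(v₂² − v₁²) − ρg(h₂ − h₁).
P₂ = 217000 + ½·806·(0.571² − 2.53²) − 806·9.81·(+9.05) = 217000 + (-2450) − (71600) = 143000 Pa.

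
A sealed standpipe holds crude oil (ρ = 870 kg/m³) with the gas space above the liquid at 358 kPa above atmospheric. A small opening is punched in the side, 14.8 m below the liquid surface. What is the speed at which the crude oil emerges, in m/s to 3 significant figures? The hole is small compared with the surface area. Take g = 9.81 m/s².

Take point 1 at the surface (v₁ ≈ 0) and point 2 at the hole (at atmospheric pressure). Bernoulli: P₁ + ρg h = P_atm + ½ρv₂².
With P₁ − P_atm = 358000 Pa, v₂ = √(2gh + 2ΔP/ρ) = √(2·9.81·14.8 + 2·358000/870) = 33.4 m/s.

v = 33.4 m/s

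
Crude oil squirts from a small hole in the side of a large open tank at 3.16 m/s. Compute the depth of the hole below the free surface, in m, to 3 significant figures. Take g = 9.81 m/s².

For a small hole in a large open tank, ½v² = gh, giving h = v²/(2g).
h = 3.16²/(2·9.81) = 9.99/19.62 = 0.509 m.

h ≈ 0.509 m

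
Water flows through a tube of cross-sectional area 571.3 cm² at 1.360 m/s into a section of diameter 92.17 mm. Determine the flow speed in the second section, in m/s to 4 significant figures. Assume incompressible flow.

v₂ = 11.64 m/s

The volume flow rate is constant, so v₂ = (A₁/A₂)v₁ = (571.3/66.72)·1.360 = 11.64 m/s.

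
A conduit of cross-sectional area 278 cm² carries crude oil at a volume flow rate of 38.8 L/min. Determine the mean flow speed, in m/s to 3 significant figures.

v ≈ 0.0233 m/s

Q = 38.8 L/min = 0.000647 m³/s.
v = Q/A = 0.000647 / 0.0278 = 0.0233 m/s.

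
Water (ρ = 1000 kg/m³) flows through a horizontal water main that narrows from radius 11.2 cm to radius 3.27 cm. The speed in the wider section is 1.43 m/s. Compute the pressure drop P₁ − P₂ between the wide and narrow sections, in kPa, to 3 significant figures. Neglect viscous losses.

Continuity gives A₁v₁ = A₂v₂, so v₂ = (394 cm²)/(33.6 cm²) × 1.43 m/s = 16.8 m/s.
Along the horizontal streamline, P + ½ρv² is constant.
P₁ − P₂ = ½·1000·(16.8² − 1.43²) = ½·1000·279 = 140000 Pa.

ΔP ≈ 140 kPa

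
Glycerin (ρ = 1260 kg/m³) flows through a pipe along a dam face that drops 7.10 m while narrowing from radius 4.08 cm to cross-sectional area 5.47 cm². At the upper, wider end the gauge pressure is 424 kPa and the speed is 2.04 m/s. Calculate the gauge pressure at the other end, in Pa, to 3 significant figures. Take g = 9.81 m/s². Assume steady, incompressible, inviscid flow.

275000 Pa

Mass conservation (A₁v₁ = A₂v₂) gives v₂ = 2.04 × 52.3/5.47 = 19.5 m/s.
Energy conservation along the streamline gives P₂ = P₁ − ½ρ(v₂² − v₁²) − ρg(h₂ − h₁).
P₂ = 424000 + ½·1260·(2.04² − 19.5²) − 1260·9.81·(−7.10) = 424000 + (-237000) − (-87800) = 275000 Pa.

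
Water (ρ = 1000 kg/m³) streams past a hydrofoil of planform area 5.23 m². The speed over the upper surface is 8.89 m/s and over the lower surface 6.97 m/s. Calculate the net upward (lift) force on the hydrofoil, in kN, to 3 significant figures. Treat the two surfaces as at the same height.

F = 79.6 kN

With equal heights on the two surfaces, Bernoulli gives P_lower − P_upper = ½ρ(v_upper² − v_lower²).
ΔP = ½·1000·(8.89² − 6.97²) = 15200 Pa.
Lift = ΔP · A = 15200 × 5.23 = 79600 N.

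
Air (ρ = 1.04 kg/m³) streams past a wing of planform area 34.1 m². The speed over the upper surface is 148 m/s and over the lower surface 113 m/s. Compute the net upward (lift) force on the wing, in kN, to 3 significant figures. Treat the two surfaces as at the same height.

F ≈ 162 kN

From P + ½ρv² = const at equal height, P_low − P_up = ½ρ(v_up² − v_low²).
ΔP = ½·1.04·(148² − 113²) = 4750 Pa.
Lift = ΔP · A = 4750 × 34.1 = 162000 N.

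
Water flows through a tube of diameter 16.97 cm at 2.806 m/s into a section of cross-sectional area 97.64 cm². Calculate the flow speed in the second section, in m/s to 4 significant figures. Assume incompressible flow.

v₂ = 6.500 m/s

Mass conservation (A₁v₁ = A₂v₂) gives v₂ = 2.806 × 226.2/97.64 = 6.500 m/s.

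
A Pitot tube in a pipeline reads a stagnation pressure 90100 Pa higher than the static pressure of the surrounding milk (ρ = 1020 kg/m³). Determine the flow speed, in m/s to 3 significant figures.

v ≈ 13.3 m/s

At the stagnation point the flow is brought to rest, so Bernoulli gives P_stag − P_static = ½ρv².
v = √(2ΔP/ρ) = √(2·90100/1020) = 13.3 m/s.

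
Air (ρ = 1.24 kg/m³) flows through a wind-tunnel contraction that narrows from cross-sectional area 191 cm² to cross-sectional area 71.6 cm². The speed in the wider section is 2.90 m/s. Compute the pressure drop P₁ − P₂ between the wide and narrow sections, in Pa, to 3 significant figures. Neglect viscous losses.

Mass conservation (A₁v₁ = A₂v₂) gives v₂ = 2.90 × 191/71.6 = 7.74 m/s.
Along the horizontal streamline, P + ½ρv² is constant.
P₁ − P₂ = ½·1.24·(7.74² − 2.90²) = ½·1.24·51.4 = 31.9 Pa.

ΔP ≈ 31.9 Pa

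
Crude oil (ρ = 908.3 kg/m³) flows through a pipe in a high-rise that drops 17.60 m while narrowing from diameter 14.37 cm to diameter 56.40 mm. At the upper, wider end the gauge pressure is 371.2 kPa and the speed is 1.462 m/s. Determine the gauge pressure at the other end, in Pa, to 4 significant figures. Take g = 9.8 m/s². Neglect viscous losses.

487900 Pa

By continuity, v₂ = v₁·A₁/A₂ = 1.462·(162.2/24.98) = 9.491 m/s.
Bernoulli: P₁ + ½ρv₁² + ρg h₁ = P₂ + ½ρv₂² + ρg h₂, so P₂ = P₁ + ½ρ(v₁² − v₂²) − ρg(h₂ − h₁).
P₂ = 371200 + ½·908.3·(1.462² − 9.491²) − 908.3·9.8·(−17.60) = 371200 + (-39940) − (-156700) = 487900 Pa.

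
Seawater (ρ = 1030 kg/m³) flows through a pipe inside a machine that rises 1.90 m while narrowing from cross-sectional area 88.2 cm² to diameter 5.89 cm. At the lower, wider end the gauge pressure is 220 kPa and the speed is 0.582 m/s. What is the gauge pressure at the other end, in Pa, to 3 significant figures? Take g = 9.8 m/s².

P₂ = 199000 Pa

The volume flow rate is constant, so v₂ = (A₁/A₂)v₁ = (88.2/27.2)·0.582 = 1.88 m/s.
Energy conservation along the streamline gives P₂ = P₁ − ½ρ(v₂² − v₁²) − ρg(h₂ − h₁).
P₂ = 220000 + ½·1030·(0.582² − 1.88²) − 1030·9.8·(+1.90) = 220000 + (-1650) − (19200) = 199000 Pa.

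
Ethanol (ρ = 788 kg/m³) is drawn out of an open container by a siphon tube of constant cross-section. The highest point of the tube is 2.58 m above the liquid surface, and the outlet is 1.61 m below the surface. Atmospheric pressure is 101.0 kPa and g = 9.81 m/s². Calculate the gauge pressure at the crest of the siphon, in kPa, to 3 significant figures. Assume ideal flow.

Bernoulli surface→outlet gives ½v² = g·h_out, so v = √(2·9.81·1.61) = 5.62 m/s.
Continuity keeps v the same throughout the tube; from surface to crest, P_atm + 0 = P_top + ½ρv² + ρg·h_top.
P_top = 101000 − ½·788·5.62² − 788·9.81·2.58 = 68600 Pa. So P_gauge = P_top − P_atm = -32400 Pa.

-32.4 kPa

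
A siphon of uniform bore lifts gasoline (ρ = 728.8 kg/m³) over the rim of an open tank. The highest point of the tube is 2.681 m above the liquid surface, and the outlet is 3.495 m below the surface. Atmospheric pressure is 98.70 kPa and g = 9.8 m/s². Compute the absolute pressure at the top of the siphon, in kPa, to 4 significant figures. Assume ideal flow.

54.59 kPa

Bernoulli surface→outlet gives ½v² = g·h_out, so v = √(2·9.8·3.495) = 8.277 m/s.
Continuity keeps v the same throughout the tube; from surface to crest, P_atm + 0 = P_top + ½ρv² + ρg·h_top.
P_top = 98700 − ½·728.8·8.277² − 728.8·9.8·2.681 = 54590 Pa.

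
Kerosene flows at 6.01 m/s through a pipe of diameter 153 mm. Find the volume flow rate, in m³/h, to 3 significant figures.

Q = 398 m³/h

Q = A·v = 0.0184 m² × 6.01 m/s = 0.110 m³/s.
Converting: 0.110 m³/s × 3600 = 398 m³/h.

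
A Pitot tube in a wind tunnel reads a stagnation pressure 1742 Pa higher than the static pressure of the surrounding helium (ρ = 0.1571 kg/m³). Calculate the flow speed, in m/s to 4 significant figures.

v ≈ 148.9 m/s

The dynamic pressure equals the rise in static pressure at the stagnation point: ΔP = ½ρv².
v = √(2ΔP/ρ) = √(2·1742/0.1571) = 148.9 m/s.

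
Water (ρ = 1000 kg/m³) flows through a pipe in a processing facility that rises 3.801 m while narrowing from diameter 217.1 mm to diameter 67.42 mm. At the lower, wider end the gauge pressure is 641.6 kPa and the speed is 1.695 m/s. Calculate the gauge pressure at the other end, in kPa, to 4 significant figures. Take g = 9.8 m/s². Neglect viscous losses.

Continuity gives A₁v₁ = A₂v₂, so v₂ = (370.2 cm²)/(35.70 cm²) × 1.695 m/s = 17.58 m/s.
Energy conservation along the streamline gives P₂ = P₁ − ½ρ(v₂² − v₁²) − ρg(h₂ − h₁).
P₂ = 641600 + ½·1000·(1.695² − 17.58²) − 1000·9.8·(+3.801) = 641600 + (-153000) − (37250) = 451300 Pa.

451.3 kPa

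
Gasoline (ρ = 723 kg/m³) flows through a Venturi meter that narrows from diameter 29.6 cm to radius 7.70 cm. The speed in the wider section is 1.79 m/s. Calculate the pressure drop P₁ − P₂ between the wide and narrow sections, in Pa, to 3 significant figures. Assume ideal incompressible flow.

Mass conservation (A₁v₁ = A₂v₂) gives v₂ = 1.79 × 688/186 = 6.61 m/s.
Bernoulli (h₁ = h₂): P₁ − P₂ = ½ρ(v₂² − v₁²).
P₁ − P₂ = ½·723·(6.61² − 1.79²) = ½·723·40.5 = 14700 Pa.

ΔP ≈ 14700 Pa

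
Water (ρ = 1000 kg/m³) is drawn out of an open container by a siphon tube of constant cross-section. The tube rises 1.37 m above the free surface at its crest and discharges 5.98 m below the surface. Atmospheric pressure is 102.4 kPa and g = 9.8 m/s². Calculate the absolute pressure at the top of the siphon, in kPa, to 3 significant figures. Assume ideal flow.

P_top ≈ 30.4 kPa

Bernoulli surface→outlet gives ½v² = g·h_out, so v = √(2·9.8·5.98) = 10.8 m/s.
The bore is uniform, so the speed at the crest is the same v. Bernoulli surface→crest: P_atm = P_top + ½ρv² + ρg·h_top.
P_top = 102400 − ½·1000·10.8² − 1000·9.8·1.37 = 30400 Pa.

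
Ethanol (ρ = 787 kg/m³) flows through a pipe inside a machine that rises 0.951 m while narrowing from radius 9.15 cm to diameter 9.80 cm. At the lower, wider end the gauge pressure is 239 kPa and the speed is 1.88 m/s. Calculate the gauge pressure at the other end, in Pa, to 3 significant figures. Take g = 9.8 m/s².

216000 Pa

Mass conservation (A₁v₁ = A₂v₂) gives v₂ = 1.88 × 263/75.4 = 6.56 m/s.
Energy conservation along the streamline gives P₂ = P₁ − ½ρ(v₂² − v₁²) − ρg(h₂ − h₁).
P₂ = 239000 + ½·787·(1.88² − 6.56²) − 787·9.8·(+0.951) = 239000 + (-15500) − (7330) = 216000 Pa.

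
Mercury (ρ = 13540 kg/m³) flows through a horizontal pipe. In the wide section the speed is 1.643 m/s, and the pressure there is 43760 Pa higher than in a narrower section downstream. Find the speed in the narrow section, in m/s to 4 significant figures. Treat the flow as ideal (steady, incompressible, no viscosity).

v₂ ≈ 3.027 m/s

Horizontal Bernoulli: P₁ + ½ρv₁² = P₂ + ½ρv₂², so v₂² = v₁² + 2(P₁ − P₂)/ρ.
v₂ = √(1.643² + 2·43760/13540) = √(2.699 + 6.464) = 3.027 m/s.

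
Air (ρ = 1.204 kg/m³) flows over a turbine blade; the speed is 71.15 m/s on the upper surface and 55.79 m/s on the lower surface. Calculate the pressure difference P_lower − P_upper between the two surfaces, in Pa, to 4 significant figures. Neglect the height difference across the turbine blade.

The pressure is lower where the speed is higher: ΔP = ½ρ(v_up² − v_low²).
ΔP = ½·1.204·(71.15² − 55.79²) = 1174 Pa.

ΔP ≈ 1174 Pa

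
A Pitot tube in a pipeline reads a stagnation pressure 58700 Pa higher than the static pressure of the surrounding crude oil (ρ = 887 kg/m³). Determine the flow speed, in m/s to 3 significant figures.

The dynamic pressure equals the rise in static pressure at the stagnation point: ΔP = ½ρv².
v = √(2ΔP/ρ) = √(2·58700/887) = 11.5 m/s.

v ≈ 11.5 m/s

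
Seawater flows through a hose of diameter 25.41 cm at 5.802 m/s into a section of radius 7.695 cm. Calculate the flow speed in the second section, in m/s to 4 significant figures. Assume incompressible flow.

15.82 m/s

Continuity gives A₁v₁ = A₂v₂, so v₂ = (507.1 cm²)/(186.0 cm²) × 5.802 m/s = 15.82 m/s.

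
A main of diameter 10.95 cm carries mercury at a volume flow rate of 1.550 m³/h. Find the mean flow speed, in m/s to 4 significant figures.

v ≈ 0.04572 m/s

Q = 1.550 m³/h = 0.0004306 m³/s.
v = Q/A = 0.0004306 / 0.009417 = 0.04572 m/s.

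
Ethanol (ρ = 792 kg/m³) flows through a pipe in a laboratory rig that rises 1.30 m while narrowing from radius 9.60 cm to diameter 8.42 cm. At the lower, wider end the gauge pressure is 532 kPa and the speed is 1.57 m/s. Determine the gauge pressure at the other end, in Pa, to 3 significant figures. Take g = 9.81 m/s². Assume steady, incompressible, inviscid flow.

Mass conservation (A₁v₁ = A₂v₂) gives v₂ = 1.57 × 290/55.7 = 8.16 m/s.
Applying Bernoulli between the two ends and solving for P₂: P₂ = P₁ + ½ρ(v₁² − v₂²) − ρgΔh.
P₂ = 532000 + ½·792·(1.57² − 8.16²) − 792·9.81·(+1.30) = 532000 + (-25400) − (10100) = 496000 Pa.

P₂ ≈ 496000 Pa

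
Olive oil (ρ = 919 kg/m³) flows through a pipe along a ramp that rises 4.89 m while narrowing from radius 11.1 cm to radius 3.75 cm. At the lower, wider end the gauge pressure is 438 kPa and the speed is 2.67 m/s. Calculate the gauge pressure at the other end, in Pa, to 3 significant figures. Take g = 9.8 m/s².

Continuity gives A₁v₁ = A₂v₂, so v₂ = (387 cm²)/(44.2 cm²) × 2.67 m/s = 23.4 m/s.
Energy conservation along the streamline gives P₂ = P₁ − ½ρ(v₂² − v₁²) − ρg(h₂ − h₁).
P₂ = 438000 + ½·919·(2.67² − 23.4²) − 919·9.8·(+4.89) = 438000 + (-248000) − (44000) = 146000 Pa.

P₂ ≈ 146000 Pa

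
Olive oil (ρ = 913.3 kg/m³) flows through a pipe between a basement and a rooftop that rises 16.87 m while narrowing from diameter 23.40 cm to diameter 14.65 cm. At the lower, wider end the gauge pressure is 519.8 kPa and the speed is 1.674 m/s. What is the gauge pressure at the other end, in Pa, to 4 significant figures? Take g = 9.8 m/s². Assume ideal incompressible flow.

P₂ ≈ 361800 Pa

Mass conservation (A₁v₁ = A₂v₂) gives v₂ = 1.674 × 430.1/168.6 = 4.271 m/s.
Bernoulli: P₁ + ½ρv₁² + ρg h₁ = P₂ + ½ρv₂² + ρg h₂, so P₂ = P₁ + ½ρ(v₁² − v₂²) − ρg(h₂ − h₁).
P₂ = 519800 + ½·913.3·(1.674² − 4.271²) − 913.3·9.8·(+16.87) = 519800 + (-7050) − (151000) = 361800 Pa.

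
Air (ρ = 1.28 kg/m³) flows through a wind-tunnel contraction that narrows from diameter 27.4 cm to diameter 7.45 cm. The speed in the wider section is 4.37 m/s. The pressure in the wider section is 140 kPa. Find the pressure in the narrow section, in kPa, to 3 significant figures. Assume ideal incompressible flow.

P₂ ≈ 138 kPa

By continuity, v₂ = v₁·A₁/A₂ = 4.37·(590/43.6) = 59.1 m/s.
Along the horizontal streamline, P + ½ρv² is constant.
P₂ = P₁ − ½ρ(v₂² − v₁²) = 140000 − ½·1.28·(59.1² − 4.37²) = 140000 − 2220 = 138000 Pa.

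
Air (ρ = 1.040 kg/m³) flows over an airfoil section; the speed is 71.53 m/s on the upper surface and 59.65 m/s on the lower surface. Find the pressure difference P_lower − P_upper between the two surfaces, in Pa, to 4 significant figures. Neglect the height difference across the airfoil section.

ΔP ≈ 810.4 Pa

Bernoulli (same height): P_lower − P_upper = ½ρ(v_upper² − v_lower²).
ΔP = ½·1.040·(71.53² − 59.65²) = 810.4 Pa.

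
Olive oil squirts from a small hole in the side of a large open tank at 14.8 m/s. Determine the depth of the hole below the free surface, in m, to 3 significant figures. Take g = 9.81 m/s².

11.2 m

Torricelli: v = √(2gh), so h = v²/(2g).
h = 14.8²/(2·9.81) = 219/19.62 = 11.2 m.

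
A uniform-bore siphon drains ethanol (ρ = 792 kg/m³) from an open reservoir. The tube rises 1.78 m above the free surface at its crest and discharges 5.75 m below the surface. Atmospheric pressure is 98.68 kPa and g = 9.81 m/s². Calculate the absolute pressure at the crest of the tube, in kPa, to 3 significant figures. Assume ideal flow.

From the surface to the outlet (both open to atmosphere, surface at rest): v = √(2g·h_out) = √(2·9.81·5.75) = 10.6 m/s.
The bore is uniform, so the speed at the crest is the same v. Bernoulli surface→crest: P_atm = P_top + ½ρv² + ρg·h_top.
P_top = 98680 − ½·792·10.6² − 792·9.81·1.78 = 40200 Pa.

P_top = 40.2 kPa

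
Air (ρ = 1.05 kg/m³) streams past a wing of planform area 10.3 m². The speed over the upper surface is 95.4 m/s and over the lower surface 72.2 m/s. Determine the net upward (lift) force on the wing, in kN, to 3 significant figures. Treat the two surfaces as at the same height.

The faster flow above has the lower pressure; Bernoulli (same height) gives ΔP = ½ρ(v_up² − v_low²).
ΔP = ½·1.05·(95.4² − 72.2²) = 2040 Pa.
Lift = ΔP · A = 2040 × 10.3 = 21000 N.

F ≈ 21.0 kN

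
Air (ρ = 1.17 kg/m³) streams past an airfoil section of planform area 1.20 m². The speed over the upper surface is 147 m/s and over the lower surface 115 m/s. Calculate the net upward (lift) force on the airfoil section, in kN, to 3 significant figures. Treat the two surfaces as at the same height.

F ≈ 5.89 kN

From P + ½ρv² = const at equal height, P_low − P_up = ½ρ(v_up² − v_low²).
ΔP = ½·1.17·(147² − 115²) = 4900 Pa.
Lift = ΔP · A = 4900 × 1.20 = 5890 N.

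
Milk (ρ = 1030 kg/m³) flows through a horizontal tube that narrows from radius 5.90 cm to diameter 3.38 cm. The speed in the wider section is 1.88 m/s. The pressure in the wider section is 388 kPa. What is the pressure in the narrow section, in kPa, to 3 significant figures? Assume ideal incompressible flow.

Mass conservation (A₁v₁ = A₂v₂) gives v₂ = 1.88 × 109/8.97 = 22.9 m/s.
With no height change, Bernoulli's equation is P₁ + ½ρv₁² = P₂ + ½ρv₂².
P₂ = P₁ − ½ρ(v₂² − v₁²) = 388000 − ½·1030·(22.9² − 1.88²) = 388000 − 269000 = 119000 Pa.

119 kPa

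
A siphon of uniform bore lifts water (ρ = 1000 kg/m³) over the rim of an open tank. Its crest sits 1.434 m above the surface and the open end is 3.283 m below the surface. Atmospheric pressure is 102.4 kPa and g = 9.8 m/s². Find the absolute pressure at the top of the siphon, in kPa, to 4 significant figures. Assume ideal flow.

The outlet speed comes from Torricelli: v = √(2g·3.283) = 8.022 m/s.
With constant cross-section the crest speed equals v; applying Bernoulli from the surface up to the crest, P_top = P_atm − ½ρv² − ρg·h_top.
P_top = 102400 − ½·1000·8.022² − 1000·9.8·1.434 = 56170 Pa.

P_top ≈ 56.17 kPa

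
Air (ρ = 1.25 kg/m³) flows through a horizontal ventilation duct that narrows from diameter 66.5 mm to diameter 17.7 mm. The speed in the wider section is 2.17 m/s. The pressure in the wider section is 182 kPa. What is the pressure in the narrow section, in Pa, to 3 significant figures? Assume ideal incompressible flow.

Mass conservation (A₁v₁ = A₂v₂) gives v₂ = 2.17 × 34.7/2.46 = 30.6 m/s.
Along the horizontal streamline, P + ½ρv² is constant.
P₂ = P₁ − ½ρ(v₂² − v₁²) = 182000 − ½·1.25·(30.6² − 2.17²) = 182000 − 583 = 181000 Pa.

181000 Pa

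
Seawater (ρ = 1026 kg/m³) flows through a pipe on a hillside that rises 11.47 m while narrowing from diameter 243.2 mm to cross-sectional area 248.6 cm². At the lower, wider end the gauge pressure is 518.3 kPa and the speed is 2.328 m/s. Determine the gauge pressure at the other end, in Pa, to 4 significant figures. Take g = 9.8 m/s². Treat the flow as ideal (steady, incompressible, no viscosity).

P₂ = 396000 Pa

By continuity, v₂ = v₁·A₁/A₂ = 2.328·(464.5/248.6) = 4.350 m/s.
Bernoulli: P₁ + ½ρv₁² + ρg h₁ = P₂ + ½ρv₂² + ρg h₂, so P₂ = P₁ + ½ρ(v₁² − v₂²) − ρg(h₂ − h₁).
P₂ = 518300 + ½·1026·(2.328² − 4.350²) − 1026·9.8·(+11.47) = 518300 + (-6927) − (115300) = 396000 Pa.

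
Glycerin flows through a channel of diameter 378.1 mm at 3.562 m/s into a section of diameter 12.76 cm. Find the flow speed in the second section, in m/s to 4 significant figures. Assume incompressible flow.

The volume flow rate is constant, so v₂ = (A₁/A₂)v₁ = (1123/127.9)·3.562 = 31.28 m/s.

v₂ ≈ 31.28 m/s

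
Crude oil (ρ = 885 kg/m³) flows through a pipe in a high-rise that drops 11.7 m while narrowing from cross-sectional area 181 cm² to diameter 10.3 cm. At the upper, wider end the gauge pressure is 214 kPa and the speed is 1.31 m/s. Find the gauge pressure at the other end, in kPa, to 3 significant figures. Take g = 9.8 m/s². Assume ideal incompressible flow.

P₂ ≈ 313 kPa

By continuity, v₂ = v₁·A₁/A₂ = 1.31·(181/83.3) = 2.85 m/s.
Energy conservation along the streamline gives P₂ = P₁ − ½ρ(v₂² − v₁²) − ρg(h₂ − h₁).
P₂ = 214000 + ½·885·(1.31² − 2.85²) − 885·9.8·(−11.7) = 214000 + (-2820) − (-101000) = 313000 Pa.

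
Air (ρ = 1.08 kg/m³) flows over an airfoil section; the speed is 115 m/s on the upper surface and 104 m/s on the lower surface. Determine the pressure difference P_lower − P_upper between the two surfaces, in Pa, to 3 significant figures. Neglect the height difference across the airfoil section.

ΔP = 1300 Pa

Bernoulli (same height): P_lower − P_upper = ½ρ(v_upper² − v_lower²).
ΔP = ½·1.08·(115² − 104²) = 1300 Pa.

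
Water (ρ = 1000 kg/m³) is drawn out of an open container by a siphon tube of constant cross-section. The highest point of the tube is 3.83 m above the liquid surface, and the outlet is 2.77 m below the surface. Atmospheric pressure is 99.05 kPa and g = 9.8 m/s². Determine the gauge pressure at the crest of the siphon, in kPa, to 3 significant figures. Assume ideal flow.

P_gauge ≈ -64.7 kPa

From the surface to the outlet (both open to atmosphere, surface at rest): v = √(2g·h_out) = √(2·9.8·2.77) = 7.37 m/s.
Continuity keeps v the same throughout the tube; from surface to crest, P_atm + 0 = P_top + ½ρv² + ρg·h_top.
P_top = 99050 − ½·1000·7.37² − 1000·9.8·3.83 = 34400 Pa. So P_gauge = P_top − P_atm = -64700 Pa.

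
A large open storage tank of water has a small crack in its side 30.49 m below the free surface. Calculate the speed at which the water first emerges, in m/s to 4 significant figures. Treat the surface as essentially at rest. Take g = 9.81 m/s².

The surface is effectively still and both ends are open, so ½v² = gh and v = √(2·9.81·30.49) = 24.46 m/s.

24.46 m/s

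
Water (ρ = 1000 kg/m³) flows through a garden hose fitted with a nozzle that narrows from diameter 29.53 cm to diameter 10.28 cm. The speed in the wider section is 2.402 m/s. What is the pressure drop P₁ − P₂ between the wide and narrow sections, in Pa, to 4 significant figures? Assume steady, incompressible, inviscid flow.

193500 Pa

The volume flow rate is constant, so v₂ = (A₁/A₂)v₁ = (684.9/83.00)·2.402 = 19.82 m/s.
Along the horizontal streamline, P + ½ρv² is constant.
P₁ − P₂ = ½·1000·(19.82² − 2.402²) = ½·1000·387.1 = 193500 Pa.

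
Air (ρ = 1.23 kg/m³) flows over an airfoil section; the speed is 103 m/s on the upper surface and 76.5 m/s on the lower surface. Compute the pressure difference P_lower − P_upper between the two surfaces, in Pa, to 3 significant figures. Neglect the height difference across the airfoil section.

ΔP ≈ 2930 Pa

The pressure is lower where the speed is higher: ΔP = ½ρ(v_up² − v_low²).
ΔP = ½·1.23·(103² − 76.5²) = 2930 Pa.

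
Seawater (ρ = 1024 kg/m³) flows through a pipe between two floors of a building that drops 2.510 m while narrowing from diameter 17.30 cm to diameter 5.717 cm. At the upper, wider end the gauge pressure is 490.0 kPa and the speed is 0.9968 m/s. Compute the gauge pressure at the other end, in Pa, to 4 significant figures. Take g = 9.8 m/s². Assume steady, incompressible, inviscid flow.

P₂ ≈ 473000 Pa

By continuity, v₂ = v₁·A₁/A₂ = 0.9968·(235.1/25.67) = 9.128 m/s.
Bernoulli: P₁ + ½ρv₁² + ρg h₁ = P₂ + ½ρv₂² + ρg h₂, so P₂ = P₁ + ½ρ(v₁² − v₂²) − ρg(h₂ − h₁).
P₂ = 490000 + ½·1024·(0.9968² − 9.128²) − 1024·9.8·(−2.510) = 490000 + (-42150) − (-25190) = 473000 Pa.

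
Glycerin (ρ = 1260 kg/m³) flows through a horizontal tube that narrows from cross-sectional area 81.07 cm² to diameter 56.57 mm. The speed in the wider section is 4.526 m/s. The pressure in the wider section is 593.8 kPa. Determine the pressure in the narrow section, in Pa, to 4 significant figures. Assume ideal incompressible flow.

P₂ ≈ 472400 Pa

The volume flow rate is constant, so v₂ = (A₁/A₂)v₁ = (81.07/25.13)·4.526 = 14.60 m/s.
Along the horizontal streamline, P + ½ρv² is constant.
P₂ = P₁ − ½ρ(v₂² − v₁²) = 593800 − ½·1260·(14.60² − 4.526²) = 593800 − 121400 = 472400 Pa.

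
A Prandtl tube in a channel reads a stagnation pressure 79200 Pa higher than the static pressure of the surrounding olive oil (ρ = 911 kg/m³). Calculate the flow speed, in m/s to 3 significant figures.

Bernoulli between the free stream and the stagnation point: ½ρv² = P_stag − P_static.
v = √(2ΔP/ρ) = √(2·79200/911) = 13.2 m/s.

13.2 m/s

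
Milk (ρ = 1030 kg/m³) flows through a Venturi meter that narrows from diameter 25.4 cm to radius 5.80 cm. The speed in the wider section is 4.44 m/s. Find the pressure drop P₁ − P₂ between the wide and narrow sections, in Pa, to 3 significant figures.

Mass conservation (A₁v₁ = A₂v₂) gives v₂ = 4.44 × 507/106 = 21.3 m/s.
Along the horizontal streamline, P + ½ρv² is constant.
P₁ − P₂ = ½·1030·(21.3² − 4.44²) = ½·1030·433 = 223000 Pa.

ΔP ≈ 223000 Pa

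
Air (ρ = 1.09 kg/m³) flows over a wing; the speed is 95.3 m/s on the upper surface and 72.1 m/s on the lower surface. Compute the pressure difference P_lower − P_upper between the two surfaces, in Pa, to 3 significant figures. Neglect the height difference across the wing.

With negligible Δh, P + ½ρv² is constant, so P_low − P_up = ½ρ(v_up² − v_low²).
ΔP = ½·1.09·(95.3² − 72.1²) = 2120 Pa.

ΔP ≈ 2120 Pa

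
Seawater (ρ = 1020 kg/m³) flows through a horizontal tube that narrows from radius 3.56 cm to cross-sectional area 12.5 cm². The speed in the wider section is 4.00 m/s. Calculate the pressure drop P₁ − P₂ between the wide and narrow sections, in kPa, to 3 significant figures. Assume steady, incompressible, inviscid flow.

ΔP ≈ 74.6 kPa

Mass conservation (A₁v₁ = A₂v₂) gives v₂ = 4.00 × 39.8/12.5 = 12.7 m/s.
The pipe is horizontal, so Bernoulli reduces to P₁ + ½ρv₁² = P₂ + ½ρv₂².
P₁ − P₂ = ½·1020·(12.7² − 4.00²) = ½·1020·146 = 74600 Pa.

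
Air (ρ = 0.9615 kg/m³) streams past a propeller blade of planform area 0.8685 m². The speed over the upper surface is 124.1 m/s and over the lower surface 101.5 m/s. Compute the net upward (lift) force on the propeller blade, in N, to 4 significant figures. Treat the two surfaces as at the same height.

F ≈ 2129 N

From P + ½ρv² = const at equal height, P_low − P_up = ½ρ(v_up² − v_low²).
ΔP = ½·0.9615·(124.1² − 101.5²) = 2451 Pa.
Lift = ΔP · A = 2451 × 0.8685 = 2129 N.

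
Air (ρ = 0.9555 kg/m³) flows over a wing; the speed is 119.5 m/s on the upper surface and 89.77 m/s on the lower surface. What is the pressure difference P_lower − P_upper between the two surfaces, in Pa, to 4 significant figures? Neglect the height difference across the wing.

The pressure is lower where the speed is higher: ΔP = ½ρ(v_up² − v_low²).
ΔP = ½·0.9555·(119.5² − 89.77²) = 2972 Pa.

ΔP = 2972 Pa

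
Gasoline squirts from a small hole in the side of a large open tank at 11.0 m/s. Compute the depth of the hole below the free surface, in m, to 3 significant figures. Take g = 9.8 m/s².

6.17 m

Torricelli: v = √(2gh), so h = v²/(2g).
h = 11.0²/(2·9.8) = 121/19.60 = 6.17 m.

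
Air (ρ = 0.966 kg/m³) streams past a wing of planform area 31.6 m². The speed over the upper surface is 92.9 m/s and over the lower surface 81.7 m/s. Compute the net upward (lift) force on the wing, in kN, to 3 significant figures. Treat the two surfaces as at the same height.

29.8 kN

The faster flow above has the lower pressure; Bernoulli (same height) gives ΔP = ½ρ(v_up² − v_low²).
ΔP = ½·0.966·(92.9² − 81.7²) = 945 Pa.
Lift = ΔP · A = 945 × 31.6 = 29800 N.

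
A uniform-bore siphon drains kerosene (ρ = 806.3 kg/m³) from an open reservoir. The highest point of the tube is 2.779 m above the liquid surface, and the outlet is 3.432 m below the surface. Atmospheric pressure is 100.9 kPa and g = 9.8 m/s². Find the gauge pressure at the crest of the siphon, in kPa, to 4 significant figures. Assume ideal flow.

Bernoulli surface→outlet gives ½v² = g·h_out, so v = √(2·9.8·3.432) = 8.202 m/s.
With constant cross-section the crest speed equals v; applying Bernoulli from the surface up to the crest, P_top = P_atm − ½ρv² − ρg·h_top.
P_top = 100900 − ½·806.3·8.202² − 806.3·9.8·2.779 = 51820 Pa. So P_gauge = P_top − P_atm = -49080 Pa.

-49.08 kPa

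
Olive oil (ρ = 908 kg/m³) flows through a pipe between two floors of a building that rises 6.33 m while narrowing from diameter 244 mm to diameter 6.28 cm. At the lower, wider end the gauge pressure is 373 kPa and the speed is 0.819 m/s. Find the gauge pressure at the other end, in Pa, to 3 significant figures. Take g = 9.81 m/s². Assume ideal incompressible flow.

Mass conservation (A₁v₁ = A₂v₂) gives v₂ = 0.819 × 468/31.0 = 12.4 m/s.
Energy conservation along the streamline gives P₂ = P₁ − ½ρ(v₂² − v₁²) − ρg(h₂ − h₁).
P₂ = 373000 + ½·908·(0.819² − 12.4²) − 908·9.81·(+6.33) = 373000 + (-69100) − (56400) = 248000 Pa.

P₂ = 248000 Pa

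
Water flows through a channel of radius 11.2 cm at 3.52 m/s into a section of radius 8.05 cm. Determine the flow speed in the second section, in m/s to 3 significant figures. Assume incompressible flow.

Mass conservation (A₁v₁ = A₂v₂) gives v₂ = 3.52 × 394/204 = 6.81 m/s.

v₂ ≈ 6.81 m/s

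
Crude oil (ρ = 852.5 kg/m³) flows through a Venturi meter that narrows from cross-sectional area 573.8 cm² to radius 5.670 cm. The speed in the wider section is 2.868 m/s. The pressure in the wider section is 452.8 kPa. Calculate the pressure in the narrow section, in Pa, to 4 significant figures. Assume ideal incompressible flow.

P₂ = 343100 Pa

By continuity, v₂ = v₁·A₁/A₂ = 2.868·(573.8/101.0) = 16.29 m/s.
With no height change, Bernoulli's equation is P₁ + ½ρv₁² = P₂ + ½ρv₂².
P₂ = P₁ − ½ρ(v₂² − v₁²) = 452800 − ½·852.5·(16.29² − 2.868²) = 452800 − 109700 = 343100 Pa.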